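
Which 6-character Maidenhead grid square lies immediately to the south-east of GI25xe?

Longitude subsquare x = 23; +1 → 24, wraps to 0 = a, carry into square.
Longitude square 2; +1 → 3.
Latitude subsquare e = 4; −1 → 3 = d.

GI35ad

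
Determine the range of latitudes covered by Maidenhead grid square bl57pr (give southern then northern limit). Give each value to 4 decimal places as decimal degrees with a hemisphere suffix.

Field B=1, L=11: +1·20° lon, +11·10° lat → SW at lon -160°, lat 20°.
Square 5, 7: +5·2° lon, +7·1° lat → SW at lon -150°, lat 27°.
Subsquare p=15, r=17: +15·0.0833333° lon, +17·0.0416667° lat → SW at lon -148.75°, lat 27.7083°.
Cell spans 0.0833333° lon × 0.0416667° lat.
south 27.7083° N, north 27.7500° N.

27.7083° N, 27.7500° N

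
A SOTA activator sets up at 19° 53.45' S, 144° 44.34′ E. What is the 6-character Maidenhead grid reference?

QH20ic

Offset from 180°W / 90°S: lon 324.7390°, lat 70.1092°.
Field: 324.7390/20 → 16 → Q, 70.1092/10 → 7 → H; chars QH.
Square: 4.7390/2 → 2, 0.1092/1 → 0; chars 20.
Subsquare: 0.7390/0.0833333 → 8 → i, 0.1092/0.0416667 → 2 → c; chars ic.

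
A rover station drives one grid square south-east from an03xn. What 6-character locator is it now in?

Longitude subsquare x = 23; +1 → 24, wraps to 0 = a, carry into square.
Longitude square 0; +1 → 1.
Latitude subsquare n = 13; −1 → 12 = m.

AN13am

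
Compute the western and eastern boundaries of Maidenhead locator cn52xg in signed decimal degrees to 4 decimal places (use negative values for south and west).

-128.0833, -128.0000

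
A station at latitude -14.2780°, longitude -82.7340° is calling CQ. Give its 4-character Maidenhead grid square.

Add 180° to longitude and 90° to latitude: 97.27, 75.72.
Field (20°×10°, letters A–R): 97.27/20 → 4 → E, 75.72/10 → 7 → H; chars EH.
Square (2°×1°, digits 0–9): 17.27/2 → 8, 5.72/1 → 5; chars 85.

EH85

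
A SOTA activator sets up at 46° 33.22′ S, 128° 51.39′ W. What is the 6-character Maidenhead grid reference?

Add 180° to longitude and 90° to latitude: 51.1435, 43.4463.
Field: 51.1435/20 → 2 → C, 43.4463/10 → 4 → E; chars CE.
Square: 11.1435/2 → 5, 3.4463/1 → 3; chars 53.
Subsquare: 1.1435/0.0833333 → 13 → n, 0.4463/0.0416667 → 10 → k; chars nk.

CE53nk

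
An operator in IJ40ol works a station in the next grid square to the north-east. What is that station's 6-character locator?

IJ40pm

Longitude subsquare o = 14; +1 → 15 = p.
Latitude subsquare l = 11; +1 → 12 = m.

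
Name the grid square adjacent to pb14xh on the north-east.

PB24ai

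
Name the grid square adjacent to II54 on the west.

II44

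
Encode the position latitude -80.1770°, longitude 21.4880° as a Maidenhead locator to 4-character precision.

KA09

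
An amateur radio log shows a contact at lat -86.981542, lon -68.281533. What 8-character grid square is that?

FA53ua64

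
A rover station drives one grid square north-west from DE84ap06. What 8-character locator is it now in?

Longitude extended square 0; −1 → -1, wraps to 9, carry into subsquare.
Longitude subsquare a = 0; −1 → -1, wraps to 23 = x, carry into square.
Longitude square 8; −1 → 7.
Latitude extended square 6; +1 → 7.

DE74xp97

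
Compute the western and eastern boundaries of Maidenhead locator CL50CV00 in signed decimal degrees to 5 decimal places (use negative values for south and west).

Field C=2, L=11: +2·20° lon, +11·10° lat → SW at lon -140°, lat 20°.
Square 5, 0: +5·2° lon, +0·1° lat → SW at lon -130°, lat 20°.
Subsquare c=2, v=21: +2·0.0833333° lon, +21·0.0416667° lat → SW at lon -129.833°, lat 20.875°.
Extended square 0, 0: +0·0.00833333° lon, +0·0.00416667° lat → SW at lon -129.833°, lat 20.875°.
Cell spans 0.00833333° lon × 0.00416667° lat.
west -129.83333, east -129.82500.

-129.83333, -129.82500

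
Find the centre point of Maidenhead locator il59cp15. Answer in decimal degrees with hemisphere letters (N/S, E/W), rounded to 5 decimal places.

Field I=8, L=11: +8·20° lon, +11·10° lat → SW at lon -20°, lat 20°.
Square 5, 9: +5·2° lon, +9·1° lat → SW at lon -10°, lat 29°.
Subsquare c=2, p=15: +2·0.0833333° lon, +15·0.0416667° lat → SW at lon -9.83333°, lat 29.625°.
Extended square 1, 5: +1·0.00833333° lon, +5·0.00416667° lat → SW at lon -9.825°, lat 29.6458°.
Cell spans 0.00833333° lon × 0.00416667° lat. Centre is SW corner plus half of each.
latitude 29.64792° N, longitude 9.82083° W.

29.64792° N, 9.82083° W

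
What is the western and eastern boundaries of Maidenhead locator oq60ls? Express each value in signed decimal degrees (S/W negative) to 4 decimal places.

112.9167, 113.0000

Field O=14, Q=16: +14·20° lon, +16·10° lat → SW at lon 100°, lat 70°.
Square 6, 0: +6·2° lon, +0·1° lat → SW at lon 112°, lat 70°.
Subsquare l=11, s=18: +11·0.0833333° lon, +18·0.0416667° lat → SW at lon 112.917°, lat 70.75°.
Cell spans 0.0833333° lon × 0.0416667° lat.
west 112.9167, east 113.0000.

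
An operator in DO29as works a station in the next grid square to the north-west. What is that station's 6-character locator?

DO19xt

Longitude subsquare a = 0; −1 → -1, wraps to 23 = x, carry into square.
Longitude square 2; −1 → 1.
Latitude subsquare s = 18; +1 → 19 = t.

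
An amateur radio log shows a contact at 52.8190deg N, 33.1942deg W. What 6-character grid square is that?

HO32jt

Shift to the Maidenhead origin (180°W, 90°S): lon 146.8058, lat 142.8190.
Field: 146.8058/20 → 7 → H, 142.8190/10 → 14 → O; chars HO.
Square: 6.8058/2 → 3, 2.8190/1 → 2; chars 32.
Subsquare: 0.8058/0.0833333 → 9 → j, 0.8190/0.0416667 → 19 → t; chars jt.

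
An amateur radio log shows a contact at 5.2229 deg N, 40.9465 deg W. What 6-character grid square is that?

GJ95mf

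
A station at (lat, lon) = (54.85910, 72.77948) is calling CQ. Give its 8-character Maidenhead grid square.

MO64ju36

Shift to the Maidenhead origin (180°W, 90°S): lon 252.77948, lat 144.85910.
Field: lon ⌊252.77948/20⌋ = 12 → M; lat ⌊144.85910/10⌋ = 14 → O.
Square: lon ⌊12.77948/2⌋ = 6; lat ⌊4.85910/1⌋ = 4.
Subsquare: lon ⌊0.77948/0.0833333⌋ = 9 → j; lat ⌊0.85910/0.0416667⌋ = 20 → u.
Extended square: lon ⌊0.02948/0.00833333⌋ = 3; lat ⌊0.02577/0.00416667⌋ = 6.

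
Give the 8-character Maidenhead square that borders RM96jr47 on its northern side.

Latitude extended square 7; +1 → 8.
The longitude characters are unchanged.

RM96jr48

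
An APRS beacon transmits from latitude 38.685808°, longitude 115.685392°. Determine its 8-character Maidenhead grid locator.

OM78uq24

Add 180° to longitude and 90° to latitude: 295.68539, 128.68581.
Field (20°×10°, letters A–R): lon ⌊295.68539/20⌋ = 14 → O; lat ⌊128.68581/10⌋ = 12 → M.
Square (2°×1°, digits 0–9): lon ⌊15.68539/2⌋ = 7; lat ⌊8.68581/1⌋ = 8.
Subsquare (5′×2.5′, letters a–x): lon ⌊1.68539/0.0833333⌋ = 20 → u; lat ⌊0.68581/0.0416667⌋ = 16 → q.
Extended square (30″×15″, digits 0–9): lon ⌊0.01873/0.00833333⌋ = 2; lat ⌊0.01914/0.00416667⌋ = 4.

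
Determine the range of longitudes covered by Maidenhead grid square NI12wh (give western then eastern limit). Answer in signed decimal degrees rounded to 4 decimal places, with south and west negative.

83.8333, 83.9167

Field N=13, I=8: +13·20° lon, +8·10° lat → SW at lon 80°, lat -10°.
Square 1, 2: +1·2° lon, +2·1° lat → SW at lon 82°, lat -8°.
Subsquare w=22, h=7: +22·0.0833333° lon, +7·0.0416667° lat → SW at lon 83.8333°, lat -7.70833°.
Cell spans 0.0833333° lon × 0.0416667° lat.
west 83.8333, east 83.9167.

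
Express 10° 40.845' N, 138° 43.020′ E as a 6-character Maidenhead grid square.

PK90iq

Offset from 180°W / 90°S: lon 318.7170°, lat 100.6808°.
Field (20°×10°, letters A–R): 318.7170/20 → 15 → P, 100.6808/10 → 10 → K; chars PK.
Square (2°×1°, digits 0–9): 18.7170/2 → 9, 0.6808/1 → 0; chars 90.
Subsquare (5′×2.5′, letters a–x): 0.7170/0.0833333 → 8 → i, 0.6808/0.0416667 → 16 → q; chars iq.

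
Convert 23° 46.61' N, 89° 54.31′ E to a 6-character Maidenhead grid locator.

Shift to the Maidenhead origin (180°W, 90°S): lon 269.9052, lat 113.7768.
Field (20°×10°, letters A–R): 269.9052/20 → 13 → N, 113.7768/10 → 11 → L; chars NL.
Square (2°×1°, digits 0–9): 9.9052/2 → 4, 3.7768/1 → 3; chars 43.
Subsquare (5′×2.5′, letters a–x): 1.9052/0.0833333 → 22 → w, 0.7768/0.0416667 → 18 → s; chars ws.

NL43ws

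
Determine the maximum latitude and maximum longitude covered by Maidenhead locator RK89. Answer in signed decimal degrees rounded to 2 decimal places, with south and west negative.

Field R=17, K=10: +17·20° lon, +10·10° lat → SW at lon 160°, lat 10°.
Square 8, 9: +8·2° lon, +9·1° lat → SW at lon 176°, lat 19°.
Cell spans 2° lon × 1° lat. NE corner is SW corner plus one full cell.
latitude 20.00, longitude 178.00.

20.00, 178.00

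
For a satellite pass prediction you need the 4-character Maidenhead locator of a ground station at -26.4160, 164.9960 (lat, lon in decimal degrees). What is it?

Add 180° to longitude and 90° to latitude: 345.00, 63.58.
Field: 345.00/20 → 17 → R, 63.58/10 → 6 → G; chars RG.
Square: 5.00/2 → 2, 3.58/1 → 3; chars 23.

RG23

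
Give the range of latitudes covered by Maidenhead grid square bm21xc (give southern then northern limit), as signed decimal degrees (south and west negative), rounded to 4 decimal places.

Field B=1, M=12: +1·20° lon, +12·10° lat → SW at lon -160°, lat 30°.
Square 2, 1: +2·2° lon, +1·1° lat → SW at lon -156°, lat 31°.
Subsquare x=23, c=2: +23·0.0833333° lon, +2·0.0416667° lat → SW at lon -154.083°, lat 31.0833°.
Cell spans 0.0833333° lon × 0.0416667° lat.
south 31.0833, north 31.1250.

31.0833, 31.1250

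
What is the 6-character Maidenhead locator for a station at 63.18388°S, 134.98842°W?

Offset from 180°W / 90°S: lon 45.0116°, lat 26.8161°.
Field: 45.0116/20 → 2 → C, 26.8161/10 → 2 → C; chars CC.
Square: 5.0116/2 → 2, 6.8161/1 → 6; chars 26.
Subsquare: 1.0116/0.0833333 → 12 → m, 0.8161/0.0416667 → 19 → t; chars mt.

CC26mt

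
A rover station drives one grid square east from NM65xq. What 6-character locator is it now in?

NM75aq

Longitude subsquare x = 23; +1 → 24, wraps to 0 = a, carry into square.
Longitude square 6; +1 → 7.
The latitude characters are unchanged.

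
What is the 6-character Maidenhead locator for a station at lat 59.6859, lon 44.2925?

Offset from 180°W / 90°S: lon 224.2925°, lat 149.6859°.
Field (20°×10°, letters A–R): lon ⌊224.2925/20⌋ = 11 → L; lat ⌊149.6859/10⌋ = 14 → O.
Square (2°×1°, digits 0–9): lon ⌊4.2925/2⌋ = 2; lat ⌊9.6859/1⌋ = 9.
Subsquare (5′×2.5′, letters a–x): lon ⌊0.2925/0.0833333⌋ = 3 → d; lat ⌊0.6859/0.0416667⌋ = 16 → q.

LO29dq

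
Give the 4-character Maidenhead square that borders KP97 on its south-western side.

KP86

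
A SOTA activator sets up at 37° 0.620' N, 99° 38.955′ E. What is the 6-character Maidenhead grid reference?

Shift to the Maidenhead origin (180°W, 90°S): lon 279.6492, lat 127.0103.
Field (20°×10°, letters A–R): lon ⌊279.6492/20⌋ = 13 → N; lat ⌊127.0103/10⌋ = 12 → M.
Square (2°×1°, digits 0–9): lon ⌊19.6492/2⌋ = 9; lat ⌊7.0103/1⌋ = 7.
Subsquare (5′×2.5′, letters a–x): lon ⌊1.6492/0.0833333⌋ = 19 → t; lat ⌊0.0103/0.0416667⌋ = 0 → a.

NM97ta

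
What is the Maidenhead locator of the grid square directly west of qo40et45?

Longitude extended square 4; −1 → 3.
The latitude characters are unchanged.

QO40et35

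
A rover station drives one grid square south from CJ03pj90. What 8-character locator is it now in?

CJ03pi99

Latitude extended square 0; −1 → -1, wraps to 9, carry into subsquare.
Latitude subsquare j = 9; −1 → 8 = i.
The longitude characters are unchanged.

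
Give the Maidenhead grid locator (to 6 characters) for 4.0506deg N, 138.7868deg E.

Offset from 180°W / 90°S: lon 318.7868°, lat 94.0506°.
Field: lon ⌊318.7868/20⌋ = 15 → P; lat ⌊94.0506/10⌋ = 9 → J.
Square: lon ⌊18.7868/2⌋ = 9; lat ⌊4.0506/1⌋ = 4.
Subsquare: lon ⌊0.7868/0.0833333⌋ = 9 → j; lat ⌊0.0506/0.0416667⌋ = 1 → b.

PJ94jb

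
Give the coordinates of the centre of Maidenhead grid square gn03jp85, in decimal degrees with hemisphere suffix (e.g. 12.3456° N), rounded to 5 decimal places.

43.64792° N, 59.17917° W

Field G=6, N=13: +6·20° lon, +13·10° lat → SW at lon -60°, lat 40°.
Square 0, 3: +0·2° lon, +3·1° lat → SW at lon -60°, lat 43°.
Subsquare j=9, p=15: +9·0.0833333° lon, +15·0.0416667° lat → SW at lon -59.25°, lat 43.625°.
Extended square 8, 5: +8·0.00833333° lon, +5·0.00416667° lat → SW at lon -59.1833°, lat 43.6458°.
Cell spans 0.00833333° lon × 0.00416667° lat. Centre is SW corner plus half of each.
latitude 43.64792° N, longitude 59.17917° W.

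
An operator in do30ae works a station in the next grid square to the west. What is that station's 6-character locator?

Longitude subsquare a = 0; −1 → -1, wraps to 23 = x, carry into square.
Longitude square 3; −1 → 2.
The latitude characters are unchanged.

DO20xe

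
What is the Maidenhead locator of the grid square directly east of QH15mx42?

QH15mx52

Longitude extended square 4; +1 → 5.
The latitude characters are unchanged.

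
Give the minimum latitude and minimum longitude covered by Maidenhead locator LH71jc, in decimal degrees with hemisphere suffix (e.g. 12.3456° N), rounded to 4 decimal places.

18.9167° S, 54.7500° E

Field L=11, H=7: +11·20° lon, +7·10° lat → SW at lon 40°, lat -20°.
Square 7, 1: +7·2° lon, +1·1° lat → SW at lon 54°, lat -19°.
Subsquare j=9, c=2: +9·0.0833333° lon, +2·0.0416667° lat → SW at lon 54.75°, lat -18.9167°.
latitude 18.9167° S, longitude 54.7500° E.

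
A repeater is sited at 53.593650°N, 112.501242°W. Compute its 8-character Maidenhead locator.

DO33ro92

Add 180° to longitude and 90° to latitude: 67.49876, 143.59365.
Field: 67.49876/20 → 3 → D, 143.59365/10 → 14 → O; chars DO.
Square: 7.49876/2 → 3, 3.59365/1 → 3; chars 33.
Subsquare: 1.49876/0.0833333 → 17 → r, 0.59365/0.0416667 → 14 → o; chars ro.
Extended square: 0.08209/0.00833333 → 9, 0.01032/0.00416667 → 2; chars 92.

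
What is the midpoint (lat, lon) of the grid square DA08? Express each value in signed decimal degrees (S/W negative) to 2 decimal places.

Field D=3, A=0: +3·20° lon, +0·10° lat → SW at lon -120°, lat -90°.
Square 0, 8: +0·2° lon, +8·1° lat → SW at lon -120°, lat -82°.
Cell spans 2° lon × 1° lat. Centre is SW corner plus half of each.
latitude -81.50, longitude -119.00.

-81.50, -119.00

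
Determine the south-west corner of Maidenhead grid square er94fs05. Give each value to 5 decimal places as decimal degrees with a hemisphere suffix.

84.77083° N, 81.58333° W

Field E=4, R=17: +4·20° lon, +17·10° lat → SW at lon -100°, lat 80°.
Square 9, 4: +9·2° lon, +4·1° lat → SW at lon -82°, lat 84°.
Subsquare f=5, s=18: +5·0.0833333° lon, +18·0.0416667° lat → SW at lon -81.5833°, lat 84.75°.
Extended square 0, 5: +0·0.00833333° lon, +5·0.00416667° lat → SW at lon -81.5833°, lat 84.7708°.
latitude 84.77083° N, longitude 81.58333° W.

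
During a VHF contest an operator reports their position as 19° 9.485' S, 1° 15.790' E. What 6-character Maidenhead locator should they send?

JH00pu

Offset from 180°W / 90°S: lon 181.2632°, lat 70.8419°.
Field: 181.2632/20 → 9 → J, 70.8419/10 → 7 → H; chars JH.
Square: 1.2632/2 → 0, 0.8419/1 → 0; chars 00.
Subsquare: 1.2632/0.0833333 → 15 → p, 0.8419/0.0416667 → 20 → u; chars pu.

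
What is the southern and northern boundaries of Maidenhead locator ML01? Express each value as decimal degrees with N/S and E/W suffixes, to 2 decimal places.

Field M=12, L=11: +12·20° lon, +11·10° lat → SW at lon 60°, lat 20°.
Square 0, 1: +0·2° lon, +1·1° lat → SW at lon 60°, lat 21°.
Cell spans 2° lon × 1° lat.
south 21.00° N, north 22.00° N.

21.00° N, 22.00° N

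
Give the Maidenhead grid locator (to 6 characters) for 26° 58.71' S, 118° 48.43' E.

OG93ja

Shift to the Maidenhead origin (180°W, 90°S): lon 298.8072, lat 63.0215.
Field: 298.8072/20 → 14 → O, 63.0215/10 → 6 → G; chars OG.
Square: 18.8072/2 → 9, 3.0215/1 → 3; chars 93.
Subsquare: 0.8072/0.0833333 → 9 → j, 0.0215/0.0416667 → 0 → a; chars ja.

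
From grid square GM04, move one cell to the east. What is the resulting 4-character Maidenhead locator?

GM14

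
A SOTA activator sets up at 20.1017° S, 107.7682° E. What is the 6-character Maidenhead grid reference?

OG39vv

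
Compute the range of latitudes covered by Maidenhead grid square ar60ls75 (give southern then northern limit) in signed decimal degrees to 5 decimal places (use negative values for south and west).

80.77083, 80.77500

Field A=0, R=17: +0·20° lon, +17·10° lat → SW at lon -180°, lat 80°.
Square 6, 0: +6·2° lon, +0·1° lat → SW at lon -168°, lat 80°.
Subsquare l=11, s=18: +11·0.0833333° lon, +18·0.0416667° lat → SW at lon -167.083°, lat 80.75°.
Extended square 7, 5: +7·0.00833333° lon, +5·0.00416667° lat → SW at lon -167.025°, lat 80.7708°.
Cell spans 0.00833333° lon × 0.00416667° lat.
south 80.77083, north 80.77500.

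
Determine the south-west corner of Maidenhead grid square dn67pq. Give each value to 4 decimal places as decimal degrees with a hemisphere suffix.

Field D=3, N=13: +3·20° lon, +13·10° lat → SW at lon -120°, lat 40°.
Square 6, 7: +6·2° lon, +7·1° lat → SW at lon -108°, lat 47°.
Subsquare p=15, q=16: +15·0.0833333° lon, +16·0.0416667° lat → SW at lon -106.75°, lat 47.6667°.
latitude 47.6667° N, longitude 106.7500° W.

47.6667° N, 106.7500° W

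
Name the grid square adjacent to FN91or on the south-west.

FN91nq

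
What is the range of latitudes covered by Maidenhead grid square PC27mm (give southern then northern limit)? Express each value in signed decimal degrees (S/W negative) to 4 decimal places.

-62.5000, -62.4583

Field P=15, C=2: +15·20° lon, +2·10° lat → SW at lon 120°, lat -70°.
Square 2, 7: +2·2° lon, +7·1° lat → SW at lon 124°, lat -63°.
Subsquare m=12, m=12: +12·0.0833333° lon, +12·0.0416667° lat → SW at lon 125°, lat -62.5°.
Cell spans 0.0833333° lon × 0.0416667° lat.
south -62.5000, north -62.4583.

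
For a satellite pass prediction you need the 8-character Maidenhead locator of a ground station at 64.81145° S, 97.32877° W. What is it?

Add 180° to longitude and 90° to latitude: 82.67123, 25.18855.
Field: 82.67123/20 → 4 → E, 25.18855/10 → 2 → C; chars EC.
Square: 2.67123/2 → 1, 5.18855/1 → 5; chars 15.
Subsquare: 0.67123/0.0833333 → 8 → i, 0.18855/0.0416667 → 4 → e; chars ie.
Extended square: 0.00456/0.00833333 → 0, 0.02188/0.00416667 → 5; chars 05.

EC15ie05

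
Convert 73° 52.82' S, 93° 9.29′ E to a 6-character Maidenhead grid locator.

NB66nc

Add 180° to longitude and 90° to latitude: 273.1548, 16.1197.
Field: 273.1548/20 → 13 → N, 16.1197/10 → 1 → B; chars NB.
Square: 13.1548/2 → 6, 6.1197/1 → 6; chars 66.
Subsquare: 1.1548/0.0833333 → 13 → n, 0.1197/0.0416667 → 2 → c; chars nc.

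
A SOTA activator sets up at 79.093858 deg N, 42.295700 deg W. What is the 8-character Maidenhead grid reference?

GQ89uc42

Offset from 180°W / 90°S: lon 137.70430°, lat 169.09386°.
Field: 137.70430/20 → 6 → G, 169.09386/10 → 16 → Q; chars GQ.
Square: 17.70430/2 → 8, 9.09386/1 → 9; chars 89.
Subsquare: 1.70430/0.0833333 → 20 → u, 0.09386/0.0416667 → 2 → c; chars uc.
Extended square: 0.03763/0.00833333 → 4, 0.01052/0.00416667 → 2; chars 42.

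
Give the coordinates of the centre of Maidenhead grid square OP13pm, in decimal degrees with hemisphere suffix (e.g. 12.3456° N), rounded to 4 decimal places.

63.5208° N, 103.2917° E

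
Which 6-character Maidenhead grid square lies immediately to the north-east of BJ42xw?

BJ52ax

Longitude subsquare x = 23; +1 → 24, wraps to 0 = a, carry into square.
Longitude square 4; +1 → 5.
Latitude subsquare w = 22; +1 → 23 = x.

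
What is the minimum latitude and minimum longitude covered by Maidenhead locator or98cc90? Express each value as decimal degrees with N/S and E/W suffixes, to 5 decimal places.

88.08333° N, 118.24167° E

Field O=14, R=17: +14·20° lon, +17·10° lat → SW at lon 100°, lat 80°.
Square 9, 8: +9·2° lon, +8·1° lat → SW at lon 118°, lat 88°.
Subsquare c=2, c=2: +2·0.0833333° lon, +2·0.0416667° lat → SW at lon 118.167°, lat 88.0833°.
Extended square 9, 0: +9·0.00833333° lon, +0·0.00416667° lat → SW at lon 118.242°, lat 88.0833°.
latitude 88.08333° N, longitude 118.24167° E.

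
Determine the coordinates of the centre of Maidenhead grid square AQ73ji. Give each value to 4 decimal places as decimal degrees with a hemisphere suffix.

73.3542° N, 165.2083° W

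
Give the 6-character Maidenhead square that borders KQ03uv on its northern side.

Latitude subsquare v = 21; +1 → 22 = w.
The longitude characters are unchanged.

KQ03uw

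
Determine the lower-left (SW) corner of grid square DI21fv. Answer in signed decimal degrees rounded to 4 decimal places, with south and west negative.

Field D=3, I=8: +3·20° lon, +8·10° lat → SW at lon -120°, lat -10°.
Square 2, 1: +2·2° lon, +1·1° lat → SW at lon -116°, lat -9°.
Subsquare f=5, v=21: +5·0.0833333° lon, +21·0.0416667° lat → SW at lon -115.583°, lat -8.125°.
latitude -8.1250, longitude -115.5833.

-8.1250, -115.5833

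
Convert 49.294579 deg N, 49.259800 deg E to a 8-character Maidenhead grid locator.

Add 180° to longitude and 90° to latitude: 229.25980, 139.29458.
Field (20°×10°, letters A–R): 229.25980/20 → 11 → L, 139.29458/10 → 13 → N; chars LN.
Square (2°×1°, digits 0–9): 9.25980/2 → 4, 9.29458/1 → 9; chars 49.
Subsquare (5′×2.5′, letters a–x): 1.25980/0.0833333 → 15 → p, 0.29458/0.0416667 → 7 → h; chars ph.
Extended square (30″×15″, digits 0–9): 0.00980/0.00833333 → 1, 0.00291/0.00416667 → 0; chars 10.

LN49ph10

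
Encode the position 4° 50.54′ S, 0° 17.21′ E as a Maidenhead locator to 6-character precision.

Add 180° to longitude and 90° to latitude: 180.2868, 85.1577.
Field: lon ⌊180.2868/20⌋ = 9 → J; lat ⌊85.1577/10⌋ = 8 → I.
Square: lon ⌊0.2868/2⌋ = 0; lat ⌊5.1577/1⌋ = 5.
Subsquare: lon ⌊0.2868/0.0833333⌋ = 3 → d; lat ⌊0.1577/0.0416667⌋ = 3 → d.

JI05dd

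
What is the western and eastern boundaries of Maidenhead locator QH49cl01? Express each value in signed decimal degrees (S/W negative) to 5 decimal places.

Field Q=16, H=7: +16·20° lon, +7·10° lat → SW at lon 140°, lat -20°.
Square 4, 9: +4·2° lon, +9·1° lat → SW at lon 148°, lat -11°.
Subsquare c=2, l=11: +2·0.0833333° lon, +11·0.0416667° lat → SW at lon 148.167°, lat -10.5417°.
Extended square 0, 1: +0·0.00833333° lon, +1·0.00416667° lat → SW at lon 148.167°, lat -10.5375°.
Cell spans 0.00833333° lon × 0.00416667° lat.
west 148.16667, east 148.17500.

148.16667, 148.17500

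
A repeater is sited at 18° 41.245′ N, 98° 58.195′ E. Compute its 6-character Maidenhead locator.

NK98lq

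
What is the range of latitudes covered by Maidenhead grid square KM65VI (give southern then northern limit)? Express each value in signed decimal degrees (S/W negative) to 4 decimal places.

35.3333, 35.3750

Field K=10, M=12: +10·20° lon, +12·10° lat → SW at lon 20°, lat 30°.
Square 6, 5: +6·2° lon, +5·1° lat → SW at lon 32°, lat 35°.
Subsquare v=21, i=8: +21·0.0833333° lon, +8·0.0416667° lat → SW at lon 33.75°, lat 35.3333°.
Cell spans 0.0833333° lon × 0.0416667° lat.
south 35.3333, north 35.3750.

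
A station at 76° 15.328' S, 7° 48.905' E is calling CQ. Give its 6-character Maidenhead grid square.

JB33vr

Add 180° to longitude and 90° to latitude: 187.8151, 13.7445.
Field: 187.8151/20 → 9 → J, 13.7445/10 → 1 → B; chars JB.
Square: 7.8151/2 → 3, 3.7445/1 → 3; chars 33.
Subsquare: 1.8151/0.0833333 → 21 → v, 0.7445/0.0416667 → 17 → r; chars vr.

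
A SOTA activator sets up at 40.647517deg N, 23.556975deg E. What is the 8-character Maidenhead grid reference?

Add 180° to longitude and 90° to latitude: 203.55697, 130.64752.
Field (20°×10°, letters A–R): 203.55697/20 → 10 → K, 130.64752/10 → 13 → N; chars KN.
Square (2°×1°, digits 0–9): 3.55697/2 → 1, 0.64752/1 → 0; chars 10.
Subsquare (5′×2.5′, letters a–x): 1.55697/0.0833333 → 18 → s, 0.64752/0.0416667 → 15 → p; chars sp.
Extended square (30″×15″, digits 0–9): 0.05697/0.00833333 → 6, 0.02252/0.00416667 → 5; chars 65.

KN10sp65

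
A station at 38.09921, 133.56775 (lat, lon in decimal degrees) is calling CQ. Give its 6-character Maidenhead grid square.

Shift to the Maidenhead origin (180°W, 90°S): lon 313.5677, lat 128.0992.
Field: lon ⌊313.5677/20⌋ = 15 → P; lat ⌊128.0992/10⌋ = 12 → M.
Square: lon ⌊13.5677/2⌋ = 6; lat ⌊8.0992/1⌋ = 8.
Subsquare: lon ⌊1.5677/0.0833333⌋ = 18 → s; lat ⌊0.0992/0.0416667⌋ = 2 → c.

PM68sc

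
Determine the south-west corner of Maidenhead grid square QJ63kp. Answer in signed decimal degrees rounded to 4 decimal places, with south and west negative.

3.6250, 152.8333

Field Q=16, J=9: +16·20° lon, +9·10° lat → SW at lon 140°, lat 0°.
Square 6, 3: +6·2° lon, +3·1° lat → SW at lon 152°, lat 3°.
Subsquare k=10, p=15: +10·0.0833333° lon, +15·0.0416667° lat → SW at lon 152.833°, lat 3.625°.
latitude 3.6250, longitude 152.8333.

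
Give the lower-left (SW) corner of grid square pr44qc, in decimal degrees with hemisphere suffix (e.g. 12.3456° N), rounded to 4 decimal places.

Field P=15, R=17: +15·20° lon, +17·10° lat → SW at lon 120°, lat 80°.
Square 4, 4: +4·2° lon, +4·1° lat → SW at lon 128°, lat 84°.
Subsquare q=16, c=2: +16·0.0833333° lon, +2·0.0416667° lat → SW at lon 129.333°, lat 84.0833°.
latitude 84.0833° N, longitude 129.3333° E.

84.0833° N, 129.3333° E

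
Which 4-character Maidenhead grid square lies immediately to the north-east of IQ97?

Longitude square 9; +1 → 10, wraps to 0, carry into field.
Longitude field I = 8; +1 → 9 = J.
Latitude square 7; +1 → 8.

JQ08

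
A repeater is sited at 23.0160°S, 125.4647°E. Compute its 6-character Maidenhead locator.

Shift to the Maidenhead origin (180°W, 90°S): lon 305.4647, lat 66.9840.
Field (20°×10°, letters A–R): lon ⌊305.4647/20⌋ = 15 → P; lat ⌊66.9840/10⌋ = 6 → G.
Square (2°×1°, digits 0–9): lon ⌊5.4647/2⌋ = 2; lat ⌊6.9840/1⌋ = 6.
Subsquare (5′×2.5′, letters a–x): lon ⌊1.4647/0.0833333⌋ = 17 → r; lat ⌊0.9840/0.0416667⌋ = 23 → x.

PG26rx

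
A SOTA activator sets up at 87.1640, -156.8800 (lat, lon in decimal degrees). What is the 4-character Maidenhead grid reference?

Shift to the Maidenhead origin (180°W, 90°S): lon 23.12, lat 177.16.
Field: lon ⌊23.12/20⌋ = 1 → B; lat ⌊177.16/10⌋ = 17 → R.
Square: lon ⌊3.12/2⌋ = 1; lat ⌊7.16/1⌋ = 7.

BR17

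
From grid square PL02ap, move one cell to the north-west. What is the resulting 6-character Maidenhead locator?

OL92xq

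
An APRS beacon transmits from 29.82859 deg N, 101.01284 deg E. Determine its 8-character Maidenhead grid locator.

OL09mt18

Shift to the Maidenhead origin (180°W, 90°S): lon 281.01284, lat 119.82859.
Field: 281.01284/20 → 14 → O, 119.82859/10 → 11 → L; chars OL.
Square: 1.01284/2 → 0, 9.82859/1 → 9; chars 09.
Subsquare: 1.01284/0.0833333 → 12 → m, 0.82859/0.0416667 → 19 → t; chars mt.
Extended square: 0.01284/0.00833333 → 1, 0.03692/0.00416667 → 8; chars 18.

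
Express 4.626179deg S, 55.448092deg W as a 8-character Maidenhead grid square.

GI25gi69

Offset from 180°W / 90°S: lon 124.55191°, lat 85.37382°.
Field (20°×10°, letters A–R): lon ⌊124.55191/20⌋ = 6 → G; lat ⌊85.37382/10⌋ = 8 → I.
Square (2°×1°, digits 0–9): lon ⌊4.55191/2⌋ = 2; lat ⌊5.37382/1⌋ = 5.
Subsquare (5′×2.5′, letters a–x): lon ⌊0.55191/0.0833333⌋ = 6 → g; lat ⌊0.37382/0.0416667⌋ = 8 → i.
Extended square (30″×15″, digits 0–9): lon ⌊0.05191/0.00833333⌋ = 6; lat ⌊0.04049/0.00416667⌋ = 9.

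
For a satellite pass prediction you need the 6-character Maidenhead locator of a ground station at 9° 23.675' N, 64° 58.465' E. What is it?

Add 180° to longitude and 90° to latitude: 244.9744, 99.3946.
Field: 244.9744/20 → 12 → M, 99.3946/10 → 9 → J; chars MJ.
Square: 4.9744/2 → 2, 9.3946/1 → 9; chars 29.
Subsquare: 0.9744/0.0833333 → 11 → l, 0.3946/0.0416667 → 9 → j; chars lj.

MJ29lj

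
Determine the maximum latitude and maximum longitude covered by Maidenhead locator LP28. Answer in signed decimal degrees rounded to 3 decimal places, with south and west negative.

69.000, 46.000

Field L=11, P=15: +11·20° lon, +15·10° lat → SW at lon 40°, lat 60°.
Square 2, 8: +2·2° lon, +8·1° lat → SW at lon 44°, lat 68°.
Cell spans 2° lon × 1° lat. NE corner is SW corner plus one full cell.
latitude 69.000, longitude 46.000.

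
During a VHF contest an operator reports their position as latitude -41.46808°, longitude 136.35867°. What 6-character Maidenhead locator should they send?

PE88em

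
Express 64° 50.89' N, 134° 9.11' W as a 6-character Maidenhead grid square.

CP24wu

Shift to the Maidenhead origin (180°W, 90°S): lon 45.8482, lat 154.8482.
Field: 45.8482/20 → 2 → C, 154.8482/10 → 15 → P; chars CP.
Square: 5.8482/2 → 2, 4.8482/1 → 4; chars 24.
Subsquare: 1.8482/0.0833333 → 22 → w, 0.8482/0.0416667 → 20 → u; chars wu.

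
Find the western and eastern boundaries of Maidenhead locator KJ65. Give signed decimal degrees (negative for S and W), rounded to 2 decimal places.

32.00, 34.00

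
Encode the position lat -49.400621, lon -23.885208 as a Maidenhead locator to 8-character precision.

Shift to the Maidenhead origin (180°W, 90°S): lon 156.11479, lat 40.59938.
Field: 156.11479/20 → 7 → H, 40.59938/10 → 4 → E; chars HE.
Square: 16.11479/2 → 8, 0.59938/1 → 0; chars 80.
Subsquare: 0.11479/0.0833333 → 1 → b, 0.59938/0.0416667 → 14 → o; chars bo.
Extended square: 0.03146/0.00833333 → 3, 0.01605/0.00416667 → 3; chars 33.

HE80bo33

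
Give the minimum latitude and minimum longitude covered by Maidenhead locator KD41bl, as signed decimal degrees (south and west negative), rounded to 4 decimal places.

Field K=10, D=3: +10·20° lon, +3·10° lat → SW at lon 20°, lat -60°.
Square 4, 1: +4·2° lon, +1·1° lat → SW at lon 28°, lat -59°.
Subsquare b=1, l=11: +1·0.0833333° lon, +11·0.0416667° lat → SW at lon 28.0833°, lat -58.5417°.
latitude -58.5417, longitude 28.0833.

-58.5417, 28.0833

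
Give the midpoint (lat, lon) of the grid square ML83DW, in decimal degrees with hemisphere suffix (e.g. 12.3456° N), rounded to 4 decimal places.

Field M=12, L=11: +12·20° lon, +11·10° lat → SW at lon 60°, lat 20°.
Square 8, 3: +8·2° lon, +3·1° lat → SW at lon 76°, lat 23°.
Subsquare d=3, w=22: +3·0.0833333° lon, +22·0.0416667° lat → SW at lon 76.25°, lat 23.9167°.
Cell spans 0.0833333° lon × 0.0416667° lat. Centre is SW corner plus half of each.
latitude 23.9375° N, longitude 76.2917° E.

23.9375° N, 76.2917° E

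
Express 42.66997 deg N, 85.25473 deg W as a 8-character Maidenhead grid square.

EN72iq90

Shift to the Maidenhead origin (180°W, 90°S): lon 94.74527, lat 132.66997.
Field: lon ⌊94.74527/20⌋ = 4 → E; lat ⌊132.66997/10⌋ = 13 → N.
Square: lon ⌊14.74527/2⌋ = 7; lat ⌊2.66997/1⌋ = 2.
Subsquare: lon ⌊0.74527/0.0833333⌋ = 8 → i; lat ⌊0.66997/0.0416667⌋ = 16 → q.
Extended square: lon ⌊0.07860/0.00833333⌋ = 9; lat ⌊0.00330/0.00416667⌋ = 0.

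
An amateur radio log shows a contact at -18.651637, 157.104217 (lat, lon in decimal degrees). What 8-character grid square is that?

Offset from 180°W / 90°S: lon 337.10422°, lat 71.34836°.
Field (20°×10°, letters A–R): 337.10422/20 → 16 → Q, 71.34836/10 → 7 → H; chars QH.
Square (2°×1°, digits 0–9): 17.10422/2 → 8, 1.34836/1 → 1; chars 81.
Subsquare (5′×2.5′, letters a–x): 1.10422/0.0833333 → 13 → n, 0.34836/0.0416667 → 8 → i; chars ni.
Extended square (30″×15″, digits 0–9): 0.02088/0.00833333 → 2, 0.01503/0.00416667 → 3; chars 23.

QH81ni23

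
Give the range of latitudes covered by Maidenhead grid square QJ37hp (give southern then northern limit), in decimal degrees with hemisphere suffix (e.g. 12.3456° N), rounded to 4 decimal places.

Field Q=16, J=9: +16·20° lon, +9·10° lat → SW at lon 140°, lat 0°.
Square 3, 7: +3·2° lon, +7·1° lat → SW at lon 146°, lat 7°.
Subsquare h=7, p=15: +7·0.0833333° lon, +15·0.0416667° lat → SW at lon 146.583°, lat 7.625°.
Cell spans 0.0833333° lon × 0.0416667° lat.
south 7.6250° N, north 7.6667° N.

7.6250° N, 7.6667° N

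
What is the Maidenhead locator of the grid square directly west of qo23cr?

Longitude subsquare c = 2; −1 → 1 = b.
The latitude characters are unchanged.

QO23br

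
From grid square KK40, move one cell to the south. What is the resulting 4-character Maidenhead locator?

KJ49

Latitude square 0; −1 → -1, wraps to 9, carry into field.
Latitude field K = 10; −1 → 9 = J.
The longitude characters are unchanged.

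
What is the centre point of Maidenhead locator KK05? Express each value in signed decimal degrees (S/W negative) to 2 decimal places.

15.50, 21.00

Field K=10, K=10: +10·20° lon, +10·10° lat → SW at lon 20°, lat 10°.
Square 0, 5: +0·2° lon, +5·1° lat → SW at lon 20°, lat 15°.
Cell spans 2° lon × 1° lat. Centre is SW corner plus half of each.
latitude 15.50, longitude 21.00.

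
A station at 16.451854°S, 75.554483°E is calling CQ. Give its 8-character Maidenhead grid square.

MH73sn61

Offset from 180°W / 90°S: lon 255.55448°, lat 73.54815°.
Field: lon ⌊255.55448/20⌋ = 12 → M; lat ⌊73.54815/10⌋ = 7 → H.
Square: lon ⌊15.55448/2⌋ = 7; lat ⌊3.54815/1⌋ = 3.
Subsquare: lon ⌊1.55448/0.0833333⌋ = 18 → s; lat ⌊0.54815/0.0416667⌋ = 13 → n.
Extended square: lon ⌊0.05448/0.00833333⌋ = 6; lat ⌊0.00648/0.00416667⌋ = 1.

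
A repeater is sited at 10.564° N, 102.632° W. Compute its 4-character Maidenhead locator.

Add 180° to longitude and 90° to latitude: 77.37, 100.56.
Field: lon ⌊77.37/20⌋ = 3 → D; lat ⌊100.56/10⌋ = 10 → K.
Square: lon ⌊17.37/2⌋ = 8; lat ⌊0.56/1⌋ = 0.

DK80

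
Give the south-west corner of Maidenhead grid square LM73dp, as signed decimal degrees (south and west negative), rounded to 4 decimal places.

Field L=11, M=12: +11·20° lon, +12·10° lat → SW at lon 40°, lat 30°.
Square 7, 3: +7·2° lon, +3·1° lat → SW at lon 54°, lat 33°.
Subsquare d=3, p=15: +3·0.0833333° lon, +15·0.0416667° lat → SW at lon 54.25°, lat 33.625°.
latitude 33.6250, longitude 54.2500.

33.6250, 54.2500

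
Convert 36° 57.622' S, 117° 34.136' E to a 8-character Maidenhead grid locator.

Shift to the Maidenhead origin (180°W, 90°S): lon 297.56893, lat 53.03963.
Field: 297.56893/20 → 14 → O, 53.03963/10 → 5 → F; chars OF.
Square: 17.56893/2 → 8, 3.03963/1 → 3; chars 83.
Subsquare: 1.56893/0.0833333 → 18 → s, 0.03963/0.0416667 → 0 → a; chars sa.
Extended square: 0.06893/0.00833333 → 8, 0.03963/0.00416667 → 9; chars 89.

OF83sa89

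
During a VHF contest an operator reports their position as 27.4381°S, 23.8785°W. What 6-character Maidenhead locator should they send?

Add 180° to longitude and 90° to latitude: 156.1215, 62.5619.
Field: 156.1215/20 → 7 → H, 62.5619/10 → 6 → G; chars HG.
Square: 16.1215/2 → 8, 2.5619/1 → 2; chars 82.
Subsquare: 0.1215/0.0833333 → 1 → b, 0.5619/0.0416667 → 13 → n; chars bn.

HG82bn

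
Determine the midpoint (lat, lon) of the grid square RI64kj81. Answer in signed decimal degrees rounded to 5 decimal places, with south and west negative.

-5.61875, 172.90417

Field R=17, I=8: +17·20° lon, +8·10° lat → SW at lon 160°, lat -10°.
Square 6, 4: +6·2° lon, +4·1° lat → SW at lon 172°, lat -6°.
Subsquare k=10, j=9: +10·0.0833333° lon, +9·0.0416667° lat → SW at lon 172.833°, lat -5.625°.
Extended square 8, 1: +8·0.00833333° lon, +1·0.00416667° lat → SW at lon 172.9°, lat -5.62083°.
Cell spans 0.00833333° lon × 0.00416667° lat. Centre is SW corner plus half of each.
latitude -5.61875, longitude 172.90417.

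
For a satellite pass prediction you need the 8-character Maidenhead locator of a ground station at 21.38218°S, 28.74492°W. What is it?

Shift to the Maidenhead origin (180°W, 90°S): lon 151.25508, lat 68.61782.
Field: 151.25508/20 → 7 → H, 68.61782/10 → 6 → G; chars HG.
Square: 11.25508/2 → 5, 8.61782/1 → 8; chars 58.
Subsquare: 1.25508/0.0833333 → 15 → p, 0.61782/0.0416667 → 14 → o; chars po.
Extended square: 0.00508/0.00833333 → 0, 0.03449/0.00416667 → 8; chars 08.

HG58po08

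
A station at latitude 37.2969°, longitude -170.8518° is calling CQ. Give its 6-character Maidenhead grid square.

Offset from 180°W / 90°S: lon 9.1482°, lat 127.2969°.
Field (20°×10°, letters A–R): 9.1482/20 → 0 → A, 127.2969/10 → 12 → M; chars AM.
Square (2°×1°, digits 0–9): 9.1482/2 → 4, 7.2969/1 → 7; chars 47.
Subsquare (5′×2.5′, letters a–x): 1.1482/0.0833333 → 13 → n, 0.2969/0.0416667 → 7 → h; chars nh.

AM47nh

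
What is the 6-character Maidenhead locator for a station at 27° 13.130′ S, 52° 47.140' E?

LG62js

Add 180° to longitude and 90° to latitude: 232.7857, 62.7812.
Field: lon ⌊232.7857/20⌋ = 11 → L; lat ⌊62.7812/10⌋ = 6 → G.
Square: lon ⌊12.7857/2⌋ = 6; lat ⌊2.7812/1⌋ = 2.
Subsquare: lon ⌊0.7857/0.0833333⌋ = 9 → j; lat ⌊0.7812/0.0416667⌋ = 18 → s.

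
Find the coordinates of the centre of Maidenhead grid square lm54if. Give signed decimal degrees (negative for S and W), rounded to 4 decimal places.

34.2292, 50.7083

Field L=11, M=12: +11·20° lon, +12·10° lat → SW at lon 40°, lat 30°.
Square 5, 4: +5·2° lon, +4·1° lat → SW at lon 50°, lat 34°.
Subsquare i=8, f=5: +8·0.0833333° lon, +5·0.0416667° lat → SW at lon 50.6667°, lat 34.2083°.
Cell spans 0.0833333° lon × 0.0416667° lat. Centre is SW corner plus half of each.
latitude 34.2292, longitude 50.7083.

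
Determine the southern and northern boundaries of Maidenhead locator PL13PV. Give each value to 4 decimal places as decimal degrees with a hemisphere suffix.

Field P=15, L=11: +15·20° lon, +11·10° lat → SW at lon 120°, lat 20°.
Square 1, 3: +1·2° lon, +3·1° lat → SW at lon 122°, lat 23°.
Subsquare p=15, v=21: +15·0.0833333° lon, +21·0.0416667° lat → SW at lon 123.25°, lat 23.875°.
Cell spans 0.0833333° lon × 0.0416667° lat.
south 23.8750° N, north 23.9167° N.

23.8750° N, 23.9167° N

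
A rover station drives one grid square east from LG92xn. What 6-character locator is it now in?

MG02an

Longitude subsquare x = 23; +1 → 24, wraps to 0 = a, carry into square.
Longitude square 9; +1 → 10, wraps to 0, carry into field.
Longitude field L = 11; +1 → 12 = M.
The latitude characters are unchanged.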